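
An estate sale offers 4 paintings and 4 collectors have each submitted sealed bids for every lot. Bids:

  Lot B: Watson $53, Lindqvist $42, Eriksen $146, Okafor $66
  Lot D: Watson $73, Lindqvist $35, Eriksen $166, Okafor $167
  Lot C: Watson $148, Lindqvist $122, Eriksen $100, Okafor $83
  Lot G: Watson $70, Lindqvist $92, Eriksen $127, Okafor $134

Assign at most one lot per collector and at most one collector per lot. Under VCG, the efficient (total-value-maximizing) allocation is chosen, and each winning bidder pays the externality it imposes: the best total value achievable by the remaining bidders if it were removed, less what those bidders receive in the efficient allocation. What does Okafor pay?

Okafor pays $20.

Efficient allocation: Watson→Lot C ($148), Lindqvist→Lot G ($92), Eriksen→Lot B ($146), Okafor→Lot D ($167); total welfare W = $553.
Okafor receives Lot D at value $167, so the others get W − 167 = $386.
Without Okafor: best allocation of the remaining 3 bidders over all 4 lots is Watson→Lot C ($148), Lindqvist→Lot G ($92), Eriksen→Lot D ($166), total $406.
VCG payment = (others' best without Okafor) − (others' welfare with Okafor) = 406 − 386 = $20.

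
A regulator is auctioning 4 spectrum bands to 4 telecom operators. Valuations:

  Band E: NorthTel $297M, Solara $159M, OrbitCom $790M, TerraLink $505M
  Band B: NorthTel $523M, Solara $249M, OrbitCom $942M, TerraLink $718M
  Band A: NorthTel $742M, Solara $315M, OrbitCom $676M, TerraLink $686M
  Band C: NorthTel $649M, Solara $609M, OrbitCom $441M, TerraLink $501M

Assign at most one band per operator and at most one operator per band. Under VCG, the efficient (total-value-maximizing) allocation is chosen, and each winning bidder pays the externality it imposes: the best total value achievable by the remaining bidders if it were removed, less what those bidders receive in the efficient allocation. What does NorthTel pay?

NorthTel pays $120M.

Efficient allocation: NorthTel→Band A ($742M), Solara→Band C ($609M), OrbitCom→Band E ($790M), TerraLink→Band B ($718M); total welfare W = $2859M.
NorthTel receives Band A at value $742M, so the others get W − 742 = $2117M.
Without NorthTel: best allocation of the remaining 3 bidders over all 4 bands is Solara→Band C ($609M), OrbitCom→Band B ($942M), TerraLink→Band A ($686M), total $2237M.
VCG payment = (others' best without NorthTel) − (others' welfare with NorthTel) = 2237 − 2117 = $120M.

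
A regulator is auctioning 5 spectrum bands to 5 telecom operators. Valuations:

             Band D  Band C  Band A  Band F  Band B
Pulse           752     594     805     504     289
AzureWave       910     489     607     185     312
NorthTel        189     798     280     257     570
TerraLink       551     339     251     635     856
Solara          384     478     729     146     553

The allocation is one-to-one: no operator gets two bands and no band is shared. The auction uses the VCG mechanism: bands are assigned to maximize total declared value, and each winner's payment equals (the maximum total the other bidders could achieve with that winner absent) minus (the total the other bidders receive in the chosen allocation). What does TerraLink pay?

Efficient allocation: Pulse→Band F ($504M), AzureWave→Band D ($910M), NorthTel→Band C ($798M), TerraLink→Band B ($856M), Solara→Band A ($729M); total welfare W = $3797M.
TerraLink receives Band B at value $856M, so the others get W − 856 = $2941M.
Without TerraLink: best allocation of the remaining 4 bidders over all 5 bands is Pulse→Band A ($805M), AzureWave→Band D ($910M), NorthTel→Band C ($798M), Solara→Band B ($553M), total $3066M.
VCG payment = (others' best without TerraLink) − (others' welfare with TerraLink) = 3066 − 2941 = $125M.

TerraLink pays $125M.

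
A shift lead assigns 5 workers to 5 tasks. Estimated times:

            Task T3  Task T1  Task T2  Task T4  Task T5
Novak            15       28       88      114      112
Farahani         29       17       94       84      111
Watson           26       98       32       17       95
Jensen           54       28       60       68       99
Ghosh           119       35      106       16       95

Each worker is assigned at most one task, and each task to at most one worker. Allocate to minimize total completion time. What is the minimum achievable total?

Min total: 179 min

This is a one-to-one assignment (minimum-cost bipartite matching).
Optimal: Novak→Task T3 (15 min), Farahani→Task T1 (17 min), Watson→Task T2 (32 min), Jensen→Task T5 (99 min), Ghosh→Task T4 (16 min) — total 15+17+32+99+16 = 179 min.
Row-greedy (each worker in turn takes its cheapest remaining task) gives 204 min, worse by 25.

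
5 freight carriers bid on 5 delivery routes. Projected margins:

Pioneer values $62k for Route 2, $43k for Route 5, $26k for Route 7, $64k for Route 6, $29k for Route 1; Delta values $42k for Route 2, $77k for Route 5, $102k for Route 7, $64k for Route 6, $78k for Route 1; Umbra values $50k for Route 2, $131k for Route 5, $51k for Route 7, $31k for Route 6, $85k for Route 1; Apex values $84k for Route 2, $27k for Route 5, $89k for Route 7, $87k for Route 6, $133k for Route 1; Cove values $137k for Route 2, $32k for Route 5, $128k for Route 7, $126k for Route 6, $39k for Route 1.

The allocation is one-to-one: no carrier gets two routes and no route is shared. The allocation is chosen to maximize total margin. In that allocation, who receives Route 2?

Cove receives Route 2.

Optimal: Pioneer→Route 6 ($64k), Delta→Route 7 ($102k), Umbra→Route 5 ($131k), Apex→Route 1 ($133k), Cove→Route 2 ($137k) — total 64+102+131+133+137 = $567k.
Column-greedy (each route in turn goes to its best remaining carrier) gives $486k, worse by 81.
Checked against all permutations: $567k is optimal.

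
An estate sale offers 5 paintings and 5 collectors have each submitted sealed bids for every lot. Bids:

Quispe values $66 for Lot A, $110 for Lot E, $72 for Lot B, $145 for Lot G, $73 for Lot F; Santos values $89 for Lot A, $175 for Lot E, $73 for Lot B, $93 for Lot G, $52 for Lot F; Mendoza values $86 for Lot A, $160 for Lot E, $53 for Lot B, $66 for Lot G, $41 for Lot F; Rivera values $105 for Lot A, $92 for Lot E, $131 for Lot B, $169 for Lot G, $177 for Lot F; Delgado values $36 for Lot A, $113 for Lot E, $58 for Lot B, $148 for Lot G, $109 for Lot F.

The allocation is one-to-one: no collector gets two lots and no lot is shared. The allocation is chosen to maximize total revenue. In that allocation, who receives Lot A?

Mendoza receives Lot A.

Optimal: Quispe→Lot B ($72), Santos→Lot E ($175), Mendoza→Lot A ($86), Rivera→Lot F ($177), Delgado→Lot G ($148) — total 72+175+86+177+148 = $658.
Row-greedy (each collector in turn takes its best remaining lot) gives $641, worse by 17.
Next-best assignment: Quispe→Lot B, Santos→Lot A, Mendoza→Lot E, Rivera→Lot F, Delgado→Lot G = $646.
Mendoza's own top lot is Lot E ($160), but forcing Mendoza→Lot E and reassigning the rest optimally gives only $646 — worse by 12.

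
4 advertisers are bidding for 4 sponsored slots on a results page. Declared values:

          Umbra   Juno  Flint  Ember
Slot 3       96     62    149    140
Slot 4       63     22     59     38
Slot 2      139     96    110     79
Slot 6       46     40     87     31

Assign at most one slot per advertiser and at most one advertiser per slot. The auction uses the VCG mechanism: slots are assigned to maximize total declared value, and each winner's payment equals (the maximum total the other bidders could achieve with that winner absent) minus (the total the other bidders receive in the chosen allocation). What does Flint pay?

Flint pays $18.

Efficient allocation: Umbra→Slot 2 ($139), Juno→Slot 4 ($22), Flint→Slot 6 ($87), Ember→Slot 3 ($140); total welfare W = $388.
Flint receives Slot 6 at value $87, so the others get W − 87 = $301.
Without Flint: best allocation of the remaining 3 bidders over all 4 slots is Umbra→Slot 2 ($139), Juno→Slot 6 ($40), Ember→Slot 3 ($140), total $319.
VCG payment = (others' best without Flint) − (others' welfare with Flint) = 319 − 301 = $18.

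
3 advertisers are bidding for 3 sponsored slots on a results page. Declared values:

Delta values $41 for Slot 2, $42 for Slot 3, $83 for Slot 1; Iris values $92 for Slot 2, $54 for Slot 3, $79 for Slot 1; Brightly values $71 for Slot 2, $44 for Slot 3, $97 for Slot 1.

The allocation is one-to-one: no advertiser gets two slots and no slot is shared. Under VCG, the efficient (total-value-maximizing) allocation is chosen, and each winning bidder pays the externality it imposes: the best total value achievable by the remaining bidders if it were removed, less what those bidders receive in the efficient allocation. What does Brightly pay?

Efficient allocation: Delta→Slot 3 ($42), Iris→Slot 2 ($92), Brightly→Slot 1 ($97); total welfare W = $231.
Brightly receives Slot 1 at value $97, so the others get W − 97 = $134.
Without Brightly: best allocation of the remaining 2 bidders over all 3 slots is Delta→Slot 1 ($83), Iris→Slot 2 ($92), total $175.
VCG payment = (others' best without Brightly) − (others' welfare with Brightly) = 175 − 134 = $41.

Brightly pays $41.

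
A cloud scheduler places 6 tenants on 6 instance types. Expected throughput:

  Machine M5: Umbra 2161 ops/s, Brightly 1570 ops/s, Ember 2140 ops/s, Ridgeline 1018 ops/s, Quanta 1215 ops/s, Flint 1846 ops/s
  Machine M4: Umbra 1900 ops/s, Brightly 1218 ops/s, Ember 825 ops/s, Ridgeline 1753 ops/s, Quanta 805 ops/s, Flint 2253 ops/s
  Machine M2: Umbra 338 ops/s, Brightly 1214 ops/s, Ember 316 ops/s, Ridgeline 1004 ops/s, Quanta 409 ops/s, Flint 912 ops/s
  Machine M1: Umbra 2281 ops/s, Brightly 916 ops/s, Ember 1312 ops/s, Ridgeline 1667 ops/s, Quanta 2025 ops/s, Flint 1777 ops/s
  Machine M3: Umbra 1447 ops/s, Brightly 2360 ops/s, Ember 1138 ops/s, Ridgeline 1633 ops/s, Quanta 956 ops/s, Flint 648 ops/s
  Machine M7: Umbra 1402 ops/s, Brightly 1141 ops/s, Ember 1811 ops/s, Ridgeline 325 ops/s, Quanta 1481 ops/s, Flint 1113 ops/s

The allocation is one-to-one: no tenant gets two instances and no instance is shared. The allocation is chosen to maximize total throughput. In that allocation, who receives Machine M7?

Ember receives Machine M7.

This is the linear assignment problem.
Optimal: Umbra→Machine M5 (2161 ops/s), Brightly→Machine M3 (2360 ops/s), Ember→Machine M7 (1811 ops/s), Ridgeline→Machine M2 (1004 ops/s), Quanta→Machine M1 (2025 ops/s), Flint→Machine M4 (2253 ops/s) — total 2161+2360+1811+1004+2025+2253 = 11614 ops/s.
Row-greedy (each tenant in turn takes its best remaining instance) gives 10927 ops/s, worse by 687.
Ember's own top instance is Machine M5 (2140 ops/s), but forcing Ember→Machine M5 and reassigning the rest optimally gives only 11519 ops/s — worse by 95.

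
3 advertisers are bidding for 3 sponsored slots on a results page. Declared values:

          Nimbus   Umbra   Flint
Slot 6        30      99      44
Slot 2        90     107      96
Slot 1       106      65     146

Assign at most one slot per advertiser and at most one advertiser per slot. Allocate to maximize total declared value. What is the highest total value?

Optimal: Nimbus→Slot 2 ($90), Umbra→Slot 6 ($99), Flint→Slot 1 ($146) — total 90+99+146 = $335.
Max-entry greedy (repeatedly take the single best remaining cell) gives $283, worse by 52.

Max total: $335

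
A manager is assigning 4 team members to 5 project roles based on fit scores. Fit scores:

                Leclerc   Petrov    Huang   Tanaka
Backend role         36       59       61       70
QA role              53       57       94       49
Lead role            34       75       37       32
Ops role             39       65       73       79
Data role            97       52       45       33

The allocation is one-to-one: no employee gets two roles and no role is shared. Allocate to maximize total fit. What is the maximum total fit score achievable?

Optimal: Leclerc→Data role (97 pts), Petrov→Lead role (75 pts), Huang→QA role (94 pts), Tanaka→Ops role (79 pts) — total 97+75+94+79 = 345 pts.
Column-greedy (each role in turn goes to its best remaining employee) gives 278 pts, worse by 67.

Maximum total: 345 pts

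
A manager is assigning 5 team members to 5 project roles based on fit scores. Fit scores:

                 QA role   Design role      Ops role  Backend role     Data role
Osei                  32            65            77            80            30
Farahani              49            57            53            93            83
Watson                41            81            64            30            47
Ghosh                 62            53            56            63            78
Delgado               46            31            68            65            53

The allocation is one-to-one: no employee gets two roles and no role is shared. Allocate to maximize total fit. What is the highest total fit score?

Optimal: Osei→Ops role (77 pts), Farahani→Backend role (93 pts), Watson→Design role (81 pts), Ghosh→Data role (78 pts), Delgado→QA role (46 pts) — total 77+93+81+78+46 = 375 pts.
Row-greedy (each employee in turn takes its best remaining role) gives 374 pts, worse by 1.
Next-best assignment: Osei→Backend role, Farahani→Data role, Watson→Design role, Ghosh→QA role, Delgado→Ops role = 374 pts.
Swapping Watson↔Delgado (Watson→QA role 41 pts, Delgado→Design role 31 pts) loses 55.
Every other assignment is strictly worse.

Maximum total: 375 pts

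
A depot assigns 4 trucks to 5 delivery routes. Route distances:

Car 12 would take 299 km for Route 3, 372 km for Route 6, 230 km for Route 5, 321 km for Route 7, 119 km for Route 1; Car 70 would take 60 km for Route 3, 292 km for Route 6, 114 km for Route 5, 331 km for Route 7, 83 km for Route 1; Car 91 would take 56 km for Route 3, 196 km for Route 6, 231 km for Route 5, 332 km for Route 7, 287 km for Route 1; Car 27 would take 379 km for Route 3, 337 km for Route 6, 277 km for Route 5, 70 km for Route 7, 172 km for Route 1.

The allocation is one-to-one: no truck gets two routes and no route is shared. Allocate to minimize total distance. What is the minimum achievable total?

Optimal: Car 12→Route 1 (119 km), Car 70→Route 5 (114 km), Car 91→Route 3 (56 km), Car 27→Route 7 (70 km) — total 119+114+56+70 = 359 km.
Min-entry greedy (repeatedly take the single cheapest remaining cell) gives 439 km, worse by 80.
Next-best assignment: Car 12→Route 5, Car 70→Route 1, Car 91→Route 3, Car 27→Route 7 = 439 km.
Every other assignment is strictly worse.

Min total: 359 km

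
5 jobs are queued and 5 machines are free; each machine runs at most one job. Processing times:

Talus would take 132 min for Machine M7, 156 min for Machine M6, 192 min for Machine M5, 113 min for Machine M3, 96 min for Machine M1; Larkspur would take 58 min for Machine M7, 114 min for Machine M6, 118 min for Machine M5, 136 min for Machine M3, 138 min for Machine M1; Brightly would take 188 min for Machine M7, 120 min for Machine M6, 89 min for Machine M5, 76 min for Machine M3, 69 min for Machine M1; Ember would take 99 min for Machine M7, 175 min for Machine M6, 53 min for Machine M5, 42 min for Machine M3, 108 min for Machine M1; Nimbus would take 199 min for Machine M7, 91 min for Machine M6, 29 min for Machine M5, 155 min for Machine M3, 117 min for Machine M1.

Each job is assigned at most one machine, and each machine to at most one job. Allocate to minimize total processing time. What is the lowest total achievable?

Minimum total: 345 min

Optimal: Talus→Machine M1 (96 min), Larkspur→Machine M7 (58 min), Brightly→Machine M6 (120 min), Ember→Machine M3 (42 min), Nimbus→Machine M5 (29 min) — total 96+58+120+42+29 = 345 min.
Column-greedy (each machine in turn goes to its cheapest remaining job) gives 374 min, worse by 29.
Next-best assignment: Talus→Machine M6, Larkspur→Machine M7, Brightly→Machine M1, Ember→Machine M3, Nimbus→Machine M5 = 354 min.
Checked against all permutations: 345 min is optimal.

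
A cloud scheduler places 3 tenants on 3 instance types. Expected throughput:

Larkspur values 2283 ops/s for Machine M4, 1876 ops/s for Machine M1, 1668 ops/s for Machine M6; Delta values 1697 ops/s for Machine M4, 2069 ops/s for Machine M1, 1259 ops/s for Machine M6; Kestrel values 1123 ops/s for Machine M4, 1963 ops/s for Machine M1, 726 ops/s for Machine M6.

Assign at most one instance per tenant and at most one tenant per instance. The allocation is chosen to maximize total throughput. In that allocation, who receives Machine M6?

Treat this as an assignment problem: match each tenant to one instance.
Optimal: Larkspur→Machine M4 (2283 ops/s), Delta→Machine M6 (1259 ops/s), Kestrel→Machine M1 (1963 ops/s) — total 2283+1259+1963 = 5505 ops/s.
Row-greedy (each tenant in turn takes its best remaining instance) gives 5078 ops/s, worse by 427.
Swapping Delta↔Kestrel (Delta→Machine M1 2069 ops/s, Kestrel→Machine M6 726 ops/s) loses 427.
Checked against all permutations: 5505 ops/s is optimal.
Delta's own top instance is Machine M1 (2069 ops/s), but forcing Delta→Machine M1 and reassigning the rest optimally gives only 5078 ops/s — worse by 427.

Delta receives Machine M6.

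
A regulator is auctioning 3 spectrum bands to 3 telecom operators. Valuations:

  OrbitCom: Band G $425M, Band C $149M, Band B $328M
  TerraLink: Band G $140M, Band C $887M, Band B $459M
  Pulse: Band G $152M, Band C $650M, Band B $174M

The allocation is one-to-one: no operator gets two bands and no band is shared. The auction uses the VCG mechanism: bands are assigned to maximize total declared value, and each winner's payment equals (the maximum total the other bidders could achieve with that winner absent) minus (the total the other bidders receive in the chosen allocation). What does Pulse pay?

Efficient allocation: OrbitCom→Band G ($425M), TerraLink→Band B ($459M), Pulse→Band C ($650M); total welfare W = $1534M.
Pulse receives Band C at value $650M, so the others get W − 650 = $884M.
Without Pulse: best allocation of the remaining 2 bidders over all 3 bands is OrbitCom→Band G ($425M), TerraLink→Band C ($887M), total $1312M.
VCG payment = (others' best without Pulse) − (others' welfare with Pulse) = 1312 − 884 = $428M.

Pulse pays $428M.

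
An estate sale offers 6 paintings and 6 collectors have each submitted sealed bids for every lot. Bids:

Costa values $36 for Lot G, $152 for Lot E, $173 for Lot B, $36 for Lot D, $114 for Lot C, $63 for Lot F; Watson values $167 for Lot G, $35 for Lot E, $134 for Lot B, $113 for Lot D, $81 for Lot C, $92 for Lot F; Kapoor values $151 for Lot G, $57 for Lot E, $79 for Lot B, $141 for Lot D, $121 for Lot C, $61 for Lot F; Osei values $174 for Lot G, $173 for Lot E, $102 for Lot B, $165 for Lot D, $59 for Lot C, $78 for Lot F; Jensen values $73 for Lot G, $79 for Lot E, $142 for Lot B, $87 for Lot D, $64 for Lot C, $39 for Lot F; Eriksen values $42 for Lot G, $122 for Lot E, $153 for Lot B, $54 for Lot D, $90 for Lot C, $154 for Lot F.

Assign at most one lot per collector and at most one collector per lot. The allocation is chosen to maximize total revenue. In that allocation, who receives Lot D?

Osei receives Lot D.

This is the linear assignment problem.
Optimal: Costa→Lot E ($152), Watson→Lot G ($167), Kapoor→Lot C ($121), Osei→Lot D ($165), Jensen→Lot B ($142), Eriksen→Lot F ($154) — total 152+167+121+165+142+154 = $901.
Row-greedy (each collector in turn takes its best remaining lot) gives $872, worse by 29.
Next-best assignment: Costa→Lot C, Watson→Lot G, Kapoor→Lot D, Osei→Lot E, Jensen→Lot B, Eriksen→Lot F = $891.
Osei's own top lot is Lot G ($174), but forcing Osei→Lot G and reassigning the rest optimally gives only $856 — worse by 45.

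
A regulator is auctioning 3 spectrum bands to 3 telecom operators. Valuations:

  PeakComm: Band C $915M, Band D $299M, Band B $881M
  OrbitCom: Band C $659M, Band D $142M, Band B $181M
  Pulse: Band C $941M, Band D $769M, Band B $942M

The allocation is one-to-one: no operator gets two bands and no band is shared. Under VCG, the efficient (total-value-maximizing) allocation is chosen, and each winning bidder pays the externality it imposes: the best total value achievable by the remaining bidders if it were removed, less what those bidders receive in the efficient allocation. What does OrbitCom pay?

OrbitCom pays $207M.

Efficient allocation: PeakComm→Band B ($881M), OrbitCom→Band C ($659M), Pulse→Band D ($769M); total welfare W = $2309M.
OrbitCom receives Band C at value $659M, so the others get W − 659 = $1650M.
Without OrbitCom: best allocation of the remaining 2 bidders over all 3 bands is PeakComm→Band C ($915M), Pulse→Band B ($942M), total $1857M.
VCG payment = (others' best without OrbitCom) − (others' welfare with OrbitCom) = 1857 − 1650 = $207M.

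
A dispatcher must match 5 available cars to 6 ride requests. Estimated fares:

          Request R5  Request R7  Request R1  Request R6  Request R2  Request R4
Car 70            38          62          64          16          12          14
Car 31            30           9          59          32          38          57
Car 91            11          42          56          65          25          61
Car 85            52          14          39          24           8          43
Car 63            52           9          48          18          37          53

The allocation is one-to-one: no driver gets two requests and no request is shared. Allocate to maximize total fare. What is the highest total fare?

Max total: $291

Optimal: Car 70→Request R7 ($62), Car 31→Request R1 ($59), Car 91→Request R6 ($65), Car 85→Request R5 ($52), Car 63→Request R4 ($53) — total 62+59+65+52+53 = $291.
Max-entry greedy (repeatedly take the single best remaining cell) gives $275, worse by 16.
Every other assignment is strictly worse.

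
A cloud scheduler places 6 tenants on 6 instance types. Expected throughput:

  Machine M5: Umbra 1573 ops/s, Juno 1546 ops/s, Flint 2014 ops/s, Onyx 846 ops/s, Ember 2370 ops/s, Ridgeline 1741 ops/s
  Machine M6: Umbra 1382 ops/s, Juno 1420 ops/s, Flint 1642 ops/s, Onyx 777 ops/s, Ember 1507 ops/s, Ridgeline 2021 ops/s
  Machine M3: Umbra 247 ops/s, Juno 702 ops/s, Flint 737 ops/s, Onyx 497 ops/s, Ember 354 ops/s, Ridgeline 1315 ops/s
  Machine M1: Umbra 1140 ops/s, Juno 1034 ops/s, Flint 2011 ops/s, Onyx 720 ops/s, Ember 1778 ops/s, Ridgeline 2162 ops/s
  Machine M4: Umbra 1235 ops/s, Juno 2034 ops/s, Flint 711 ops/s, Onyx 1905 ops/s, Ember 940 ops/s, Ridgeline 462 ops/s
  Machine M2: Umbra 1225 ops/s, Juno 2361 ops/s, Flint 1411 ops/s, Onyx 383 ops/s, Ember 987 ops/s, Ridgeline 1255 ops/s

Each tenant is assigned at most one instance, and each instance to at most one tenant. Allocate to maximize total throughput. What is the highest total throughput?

Maximum total: 11344 ops/s

Optimal: Umbra→Machine M6 (1382 ops/s), Juno→Machine M2 (2361 ops/s), Flint→Machine M1 (2011 ops/s), Onyx→Machine M4 (1905 ops/s), Ember→Machine M5 (2370 ops/s), Ridgeline→Machine M3 (1315 ops/s) — total 1382+2361+2011+1905+2370+1315 = 11344 ops/s.
Column-greedy (each instance in turn goes to its best remaining tenant) gives 8685 ops/s, worse by 2659.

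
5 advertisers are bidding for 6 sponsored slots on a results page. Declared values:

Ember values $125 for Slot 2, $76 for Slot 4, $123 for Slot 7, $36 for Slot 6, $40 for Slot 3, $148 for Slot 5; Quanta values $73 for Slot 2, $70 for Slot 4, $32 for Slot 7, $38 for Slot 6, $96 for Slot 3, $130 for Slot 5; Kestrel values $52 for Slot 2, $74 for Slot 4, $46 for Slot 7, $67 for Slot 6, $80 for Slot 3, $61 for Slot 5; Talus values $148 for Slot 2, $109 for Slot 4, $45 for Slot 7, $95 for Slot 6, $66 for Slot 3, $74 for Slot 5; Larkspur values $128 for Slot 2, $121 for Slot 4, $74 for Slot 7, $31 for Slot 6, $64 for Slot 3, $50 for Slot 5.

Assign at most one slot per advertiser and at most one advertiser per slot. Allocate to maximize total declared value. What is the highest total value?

Optimal: Ember→Slot 7 ($123), Quanta→Slot 5 ($130), Kestrel→Slot 3 ($80), Talus→Slot 2 ($148), Larkspur→Slot 4 ($121) — total 123+130+80+148+121 = $602.
Max-entry greedy (repeatedly take the single best remaining cell) gives $580, worse by 22.
Next-best assignment: Ember→Slot 7, Quanta→Slot 5, Kestrel→Slot 6, Talus→Slot 2, Larkspur→Slot 4 = $589.

Max total: $602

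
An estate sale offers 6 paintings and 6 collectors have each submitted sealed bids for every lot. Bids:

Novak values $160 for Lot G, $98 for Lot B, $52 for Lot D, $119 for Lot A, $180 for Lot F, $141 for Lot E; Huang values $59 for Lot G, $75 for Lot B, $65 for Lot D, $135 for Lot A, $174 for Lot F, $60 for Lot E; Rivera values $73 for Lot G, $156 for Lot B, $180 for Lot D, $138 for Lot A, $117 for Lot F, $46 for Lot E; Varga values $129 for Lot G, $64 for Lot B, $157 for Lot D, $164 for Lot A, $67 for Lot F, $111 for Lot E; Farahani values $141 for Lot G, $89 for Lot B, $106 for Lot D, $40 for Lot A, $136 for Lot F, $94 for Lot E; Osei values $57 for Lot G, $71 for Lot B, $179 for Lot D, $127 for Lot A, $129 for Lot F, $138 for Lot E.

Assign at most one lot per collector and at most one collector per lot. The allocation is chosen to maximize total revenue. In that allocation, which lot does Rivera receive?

Treat this as an assignment problem: match each collector to one lot.
Optimal: Novak→Lot E ($141), Huang→Lot F ($174), Rivera→Lot B ($156), Varga→Lot A ($164), Farahani→Lot G ($141), Osei→Lot D ($179) — total 141+174+156+164+141+179 = $955.
Max-entry greedy (repeatedly take the single best remaining cell) gives $878, worse by 77.
Swapping Varga↔Osei (Varga→Lot D $157, Osei→Lot A $127) loses 59.
No other one-to-one assignment exceeds $955.
Rivera's own top lot is Lot D ($180), but forcing Rivera→Lot D and reassigning the rest optimally gives only $905 — worse by 50.

Rivera receives Lot B.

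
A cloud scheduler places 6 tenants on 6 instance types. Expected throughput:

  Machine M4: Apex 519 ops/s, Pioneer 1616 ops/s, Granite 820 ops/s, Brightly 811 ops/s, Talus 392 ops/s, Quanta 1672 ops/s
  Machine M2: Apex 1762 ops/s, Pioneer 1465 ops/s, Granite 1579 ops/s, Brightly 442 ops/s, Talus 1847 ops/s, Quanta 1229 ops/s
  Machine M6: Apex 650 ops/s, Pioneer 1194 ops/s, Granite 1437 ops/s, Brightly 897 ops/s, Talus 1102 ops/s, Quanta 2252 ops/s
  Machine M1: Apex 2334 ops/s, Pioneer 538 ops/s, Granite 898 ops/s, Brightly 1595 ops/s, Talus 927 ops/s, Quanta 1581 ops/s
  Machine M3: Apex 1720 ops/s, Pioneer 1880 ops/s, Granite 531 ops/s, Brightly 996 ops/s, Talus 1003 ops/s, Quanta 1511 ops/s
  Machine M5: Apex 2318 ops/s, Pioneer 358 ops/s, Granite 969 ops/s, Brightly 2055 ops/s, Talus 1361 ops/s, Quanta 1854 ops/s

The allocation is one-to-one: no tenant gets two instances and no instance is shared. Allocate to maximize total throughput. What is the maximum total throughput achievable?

Maximum total: 11225 ops/s

Optimal: Apex→Machine M1 (2334 ops/s), Pioneer→Machine M3 (1880 ops/s), Granite→Machine M6 (1437 ops/s), Brightly→Machine M5 (2055 ops/s), Talus→Machine M2 (1847 ops/s), Quanta→Machine M4 (1672 ops/s) — total 2334+1880+1437+2055+1847+1672 = 11225 ops/s.
Max-entry greedy (repeatedly take the single best remaining cell) gives 11188 ops/s, worse by 37.
Next-best assignment: Apex→Machine M1, Pioneer→Machine M3, Granite→Machine M4, Brightly→Machine M5, Talus→Machine M2, Quanta→Machine M6 = 11188 ops/s.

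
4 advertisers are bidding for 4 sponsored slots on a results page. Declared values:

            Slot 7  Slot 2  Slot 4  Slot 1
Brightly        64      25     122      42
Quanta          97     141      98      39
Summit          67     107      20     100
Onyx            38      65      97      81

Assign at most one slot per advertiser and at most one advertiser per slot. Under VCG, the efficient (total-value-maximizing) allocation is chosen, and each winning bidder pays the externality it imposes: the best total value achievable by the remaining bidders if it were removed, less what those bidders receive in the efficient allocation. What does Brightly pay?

Brightly pays $49.

Efficient allocation: Brightly→Slot 4 ($122), Quanta→Slot 2 ($141), Summit→Slot 7 ($67), Onyx→Slot 1 ($81); total welfare W = $411.
Brightly receives Slot 4 at value $122, so the others get W − 122 = $289.
Without Brightly: best allocation of the remaining 3 bidders over all 4 slots is Quanta→Slot 2 ($141), Summit→Slot 1 ($100), Onyx→Slot 4 ($97), total $338.
VCG payment = (others' best without Brightly) − (others' welfare with Brightly) = 338 − 289 = $49.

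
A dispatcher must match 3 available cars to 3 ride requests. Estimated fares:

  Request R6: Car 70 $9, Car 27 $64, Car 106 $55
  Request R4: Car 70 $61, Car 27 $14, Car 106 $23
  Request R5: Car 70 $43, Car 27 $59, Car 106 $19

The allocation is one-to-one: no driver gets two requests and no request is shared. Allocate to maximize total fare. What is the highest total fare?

Maximum total: $175

This is the linear assignment problem.
Optimal: Car 70→Request R4 ($61), Car 27→Request R5 ($59), Car 106→Request R6 ($55) — total 61+59+55 = $175.
Max-entry greedy (repeatedly take the single best remaining cell) gives $144, worse by 31.
No other one-to-one assignment exceeds $175.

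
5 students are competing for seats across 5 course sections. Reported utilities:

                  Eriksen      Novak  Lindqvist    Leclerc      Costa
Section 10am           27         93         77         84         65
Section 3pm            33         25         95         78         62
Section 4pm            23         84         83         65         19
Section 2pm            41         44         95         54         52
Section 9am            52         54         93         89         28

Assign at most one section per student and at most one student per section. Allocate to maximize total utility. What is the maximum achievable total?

This is the linear assignment problem.
Optimal: Eriksen→Section 9am (52 points), Novak→Section 4pm (84 points), Lindqvist→Section 2pm (95 points), Leclerc→Section 10am (84 points), Costa→Section 3pm (62 points) — total 52+84+95+84+62 = 377 points.
Max-entry greedy (repeatedly take the single best remaining cell) gives 352 points, worse by 25.
Next-best assignment: Eriksen→Section 2pm, Novak→Section 4pm, Lindqvist→Section 3pm, Leclerc→Section 9am, Costa→Section 10am = 374 points.
Checked against all permutations: 377 points is optimal.

Max total: 377 points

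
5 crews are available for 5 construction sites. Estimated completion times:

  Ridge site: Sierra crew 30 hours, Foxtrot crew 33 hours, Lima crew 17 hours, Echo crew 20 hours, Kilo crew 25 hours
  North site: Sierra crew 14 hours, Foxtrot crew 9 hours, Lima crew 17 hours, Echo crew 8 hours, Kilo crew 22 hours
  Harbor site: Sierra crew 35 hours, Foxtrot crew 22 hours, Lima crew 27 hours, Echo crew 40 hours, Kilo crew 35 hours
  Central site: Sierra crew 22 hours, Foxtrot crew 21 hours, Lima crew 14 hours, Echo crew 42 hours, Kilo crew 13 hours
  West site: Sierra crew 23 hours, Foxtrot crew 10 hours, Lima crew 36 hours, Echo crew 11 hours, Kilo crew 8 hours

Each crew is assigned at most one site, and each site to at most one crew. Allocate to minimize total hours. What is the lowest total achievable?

Minimum total: 77 hours

This is the linear assignment problem.
Optimal: Sierra crew→North site (14 hours), Foxtrot crew→Harbor site (22 hours), Lima crew→Ridge site (17 hours), Echo crew→West site (11 hours), Kilo crew→Central site (13 hours) — total 14+22+17+11+13 = 77 hours.
Column-greedy (each site in turn goes to its cheapest remaining crew) gives 83 hours, worse by 6.
Checked against all permutations: 77 hours is optimal.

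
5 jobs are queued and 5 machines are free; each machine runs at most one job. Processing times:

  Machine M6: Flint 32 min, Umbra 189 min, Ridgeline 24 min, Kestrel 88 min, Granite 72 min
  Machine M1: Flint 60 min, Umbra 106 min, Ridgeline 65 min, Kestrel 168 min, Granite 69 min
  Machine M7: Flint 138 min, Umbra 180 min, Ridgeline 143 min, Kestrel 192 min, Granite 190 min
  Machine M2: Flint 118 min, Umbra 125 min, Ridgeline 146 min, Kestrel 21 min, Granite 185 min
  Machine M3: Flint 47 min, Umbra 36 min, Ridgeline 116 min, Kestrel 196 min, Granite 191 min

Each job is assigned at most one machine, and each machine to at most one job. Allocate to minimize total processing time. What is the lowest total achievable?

Min total: 288 min

Optimal: Flint→Machine M7 (138 min), Umbra→Machine M3 (36 min), Ridgeline→Machine M6 (24 min), Kestrel→Machine M2 (21 min), Granite→Machine M1 (69 min) — total 138+36+24+21+69 = 288 min.
Next-best assignment: Flint→Machine M6, Umbra→Machine M3, Ridgeline→Machine M7, Kestrel→Machine M2, Granite→Machine M1 = 301 min.
Every other assignment is strictly worse.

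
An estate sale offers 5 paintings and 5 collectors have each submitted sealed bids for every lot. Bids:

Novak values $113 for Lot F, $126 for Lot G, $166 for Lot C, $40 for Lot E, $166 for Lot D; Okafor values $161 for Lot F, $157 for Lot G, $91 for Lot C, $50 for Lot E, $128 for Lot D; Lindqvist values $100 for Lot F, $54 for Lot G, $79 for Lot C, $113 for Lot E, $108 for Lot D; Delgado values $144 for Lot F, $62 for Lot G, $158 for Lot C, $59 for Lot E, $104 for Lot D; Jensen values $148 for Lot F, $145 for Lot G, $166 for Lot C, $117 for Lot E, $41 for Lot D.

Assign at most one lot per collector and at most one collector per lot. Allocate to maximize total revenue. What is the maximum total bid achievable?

Optimal: Novak→Lot D ($166), Okafor→Lot G ($157), Lindqvist→Lot E ($113), Delgado→Lot F ($144), Jensen→Lot C ($166) — total 166+157+113+144+166 = $746.
Row-greedy (each collector in turn takes its best remaining lot) gives $689, worse by 57.
Next-best assignment: Novak→Lot D, Okafor→Lot F, Lindqvist→Lot E, Delgado→Lot C, Jensen→Lot G = $743.
Swapping Novak↔Okafor (Novak→Lot G $126, Okafor→Lot D $128) loses 69.
Checked against all permutations: $746 is optimal.

Maximum total: $746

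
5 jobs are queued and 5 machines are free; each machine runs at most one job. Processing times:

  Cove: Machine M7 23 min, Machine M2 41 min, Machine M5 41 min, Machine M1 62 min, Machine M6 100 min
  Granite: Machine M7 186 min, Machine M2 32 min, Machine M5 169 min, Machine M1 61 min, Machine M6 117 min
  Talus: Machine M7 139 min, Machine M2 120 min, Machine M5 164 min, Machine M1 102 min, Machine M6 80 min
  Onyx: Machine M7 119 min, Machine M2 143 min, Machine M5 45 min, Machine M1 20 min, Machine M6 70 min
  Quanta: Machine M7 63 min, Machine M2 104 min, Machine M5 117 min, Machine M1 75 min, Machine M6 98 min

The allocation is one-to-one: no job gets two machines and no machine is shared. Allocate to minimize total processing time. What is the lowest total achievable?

Treat this as an assignment problem: match each job to one machine.
Optimal: Cove→Machine M5 (41 min), Granite→Machine M2 (32 min), Talus→Machine M6 (80 min), Onyx→Machine M1 (20 min), Quanta→Machine M7 (63 min) — total 41+32+80+20+63 = 236 min.
Column-greedy (each machine in turn goes to its cheapest remaining job) gives 255 min, worse by 19.
Next-best assignment: Cove→Machine M7, Granite→Machine M2, Talus→Machine M6, Onyx→Machine M5, Quanta→Machine M1 = 255 min.
Swapping Onyx↔Granite (Onyx→Machine M2 143 min, Granite→Machine M1 61 min) adds 152.
No other one-to-one assignment undercuts 236 min.

Minimum total: 236 min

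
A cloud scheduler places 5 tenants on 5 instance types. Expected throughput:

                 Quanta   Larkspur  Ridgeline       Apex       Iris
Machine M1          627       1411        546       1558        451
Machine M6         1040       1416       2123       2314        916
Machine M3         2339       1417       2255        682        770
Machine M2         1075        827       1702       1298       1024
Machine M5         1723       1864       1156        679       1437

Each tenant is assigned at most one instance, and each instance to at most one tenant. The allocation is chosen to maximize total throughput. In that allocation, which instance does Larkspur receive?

Larkspur receives Machine M1.

This is the linear assignment problem.
Optimal: Quanta→Machine M3 (2339 ops/s), Larkspur→Machine M1 (1411 ops/s), Ridgeline→Machine M2 (1702 ops/s), Apex→Machine M6 (2314 ops/s), Iris→Machine M5 (1437 ops/s) — total 2339+1411+1702+2314+1437 = 9203 ops/s.
Row-greedy (each tenant in turn takes its best remaining instance) gives 8908 ops/s, worse by 295.
Next-best assignment: Quanta→Machine M3, Larkspur→Machine M5, Ridgeline→Machine M6, Apex→Machine M1, Iris→Machine M2 = 8908 ops/s.
Larkspur's own top instance is Machine M5 (1864 ops/s), but forcing Larkspur→Machine M5 and reassigning the rest optimally gives only 8908 ops/s — worse by 295.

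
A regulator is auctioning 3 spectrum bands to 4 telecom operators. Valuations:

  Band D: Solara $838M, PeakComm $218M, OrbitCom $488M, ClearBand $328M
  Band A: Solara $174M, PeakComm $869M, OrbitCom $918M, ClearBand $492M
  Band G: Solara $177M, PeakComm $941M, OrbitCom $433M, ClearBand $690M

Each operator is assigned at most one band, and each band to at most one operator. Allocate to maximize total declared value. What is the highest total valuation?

This is a one-to-one assignment (maximum-weight bipartite matching).
Optimal: Solara→Band D ($838M), OrbitCom→Band A ($918M), PeakComm→Band G ($941M) — total 838+918+941 = $2697M.
Next-best assignment: Solara→Band D, OrbitCom→Band A, ClearBand→Band G = $2446M.
Checked against all permutations: $2697M is optimal.

Max total: $2697M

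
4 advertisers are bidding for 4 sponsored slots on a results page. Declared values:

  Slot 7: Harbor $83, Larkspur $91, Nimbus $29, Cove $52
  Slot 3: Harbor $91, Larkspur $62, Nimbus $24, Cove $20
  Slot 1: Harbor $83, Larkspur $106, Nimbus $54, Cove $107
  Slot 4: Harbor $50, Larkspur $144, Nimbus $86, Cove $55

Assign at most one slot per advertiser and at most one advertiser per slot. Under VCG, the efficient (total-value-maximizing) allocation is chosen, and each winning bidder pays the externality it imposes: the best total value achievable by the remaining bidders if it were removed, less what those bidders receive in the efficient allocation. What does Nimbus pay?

Nimbus pays $53.

Efficient allocation: Harbor→Slot 3 ($91), Larkspur→Slot 7 ($91), Nimbus→Slot 4 ($86), Cove→Slot 1 ($107); total welfare W = $375.
Nimbus receives Slot 4 at value $86, so the others get W − 86 = $289.
Without Nimbus: best allocation of the remaining 3 bidders over all 4 slots is Harbor→Slot 3 ($91), Larkspur→Slot 4 ($144), Cove→Slot 1 ($107), total $342.
VCG payment = (others' best without Nimbus) − (others' welfare with Nimbus) = 342 − 289 = $53.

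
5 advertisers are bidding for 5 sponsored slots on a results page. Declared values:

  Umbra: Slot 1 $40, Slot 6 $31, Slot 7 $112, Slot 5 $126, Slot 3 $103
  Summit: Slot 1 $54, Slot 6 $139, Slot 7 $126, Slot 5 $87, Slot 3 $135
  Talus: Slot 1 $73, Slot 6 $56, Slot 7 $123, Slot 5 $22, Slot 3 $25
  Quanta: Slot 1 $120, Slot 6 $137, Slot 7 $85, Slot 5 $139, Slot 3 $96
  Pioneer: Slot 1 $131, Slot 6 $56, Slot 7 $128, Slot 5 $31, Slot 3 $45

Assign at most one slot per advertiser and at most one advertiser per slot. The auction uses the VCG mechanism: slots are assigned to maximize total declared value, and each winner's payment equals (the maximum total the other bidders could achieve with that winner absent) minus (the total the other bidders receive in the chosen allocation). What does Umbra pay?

Umbra pays $6.

Efficient allocation: Umbra→Slot 5 ($126), Summit→Slot 3 ($135), Talus→Slot 7 ($123), Quanta→Slot 6 ($137), Pioneer→Slot 1 ($131); total welfare W = $652.
Umbra receives Slot 5 at value $126, so the others get W − 126 = $526.
Without Umbra: best allocation of the remaining 4 bidders over all 5 slots is Summit→Slot 6 ($139), Talus→Slot 7 ($123), Quanta→Slot 5 ($139), Pioneer→Slot 1 ($131), total $532.
VCG payment = (others' best without Umbra) − (others' welfare with Umbra) = 532 − 526 = $6.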